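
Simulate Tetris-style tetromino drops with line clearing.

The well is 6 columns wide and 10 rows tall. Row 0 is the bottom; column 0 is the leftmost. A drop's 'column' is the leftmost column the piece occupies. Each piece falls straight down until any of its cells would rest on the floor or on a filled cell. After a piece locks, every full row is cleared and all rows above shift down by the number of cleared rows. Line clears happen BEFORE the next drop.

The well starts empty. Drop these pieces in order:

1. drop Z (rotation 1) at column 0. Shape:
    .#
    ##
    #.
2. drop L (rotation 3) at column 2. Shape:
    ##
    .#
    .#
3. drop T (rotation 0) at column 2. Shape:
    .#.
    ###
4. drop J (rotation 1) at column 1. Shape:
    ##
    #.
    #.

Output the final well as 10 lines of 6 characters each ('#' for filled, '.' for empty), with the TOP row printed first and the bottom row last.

Answer: ......
......
......
......
.##...
.#.#..
.####.
.###..
##.#..
#..#..

Derivation:
Drop 1: Z rot1 at col 0 lands with bottom-row=0; cleared 0 line(s) (total 0); column heights now [2 3 0 0 0 0], max=3
Drop 2: L rot3 at col 2 lands with bottom-row=0; cleared 0 line(s) (total 0); column heights now [2 3 3 3 0 0], max=3
Drop 3: T rot0 at col 2 lands with bottom-row=3; cleared 0 line(s) (total 0); column heights now [2 3 4 5 4 0], max=5
Drop 4: J rot1 at col 1 lands with bottom-row=3; cleared 0 line(s) (total 0); column heights now [2 6 6 5 4 0], max=6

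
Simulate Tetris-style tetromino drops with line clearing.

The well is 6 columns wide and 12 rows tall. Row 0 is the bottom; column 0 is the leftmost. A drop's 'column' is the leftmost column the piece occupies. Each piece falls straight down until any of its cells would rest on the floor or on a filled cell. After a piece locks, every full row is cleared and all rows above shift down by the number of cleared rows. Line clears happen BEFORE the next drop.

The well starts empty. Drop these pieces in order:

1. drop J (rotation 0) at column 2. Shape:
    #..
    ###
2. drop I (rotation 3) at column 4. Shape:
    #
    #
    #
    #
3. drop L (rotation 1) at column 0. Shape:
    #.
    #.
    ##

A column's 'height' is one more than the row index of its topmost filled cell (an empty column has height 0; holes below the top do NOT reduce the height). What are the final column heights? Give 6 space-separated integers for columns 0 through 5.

Drop 1: J rot0 at col 2 lands with bottom-row=0; cleared 0 line(s) (total 0); column heights now [0 0 2 1 1 0], max=2
Drop 2: I rot3 at col 4 lands with bottom-row=1; cleared 0 line(s) (total 0); column heights now [0 0 2 1 5 0], max=5
Drop 3: L rot1 at col 0 lands with bottom-row=0; cleared 0 line(s) (total 0); column heights now [3 1 2 1 5 0], max=5

Answer: 3 1 2 1 5 0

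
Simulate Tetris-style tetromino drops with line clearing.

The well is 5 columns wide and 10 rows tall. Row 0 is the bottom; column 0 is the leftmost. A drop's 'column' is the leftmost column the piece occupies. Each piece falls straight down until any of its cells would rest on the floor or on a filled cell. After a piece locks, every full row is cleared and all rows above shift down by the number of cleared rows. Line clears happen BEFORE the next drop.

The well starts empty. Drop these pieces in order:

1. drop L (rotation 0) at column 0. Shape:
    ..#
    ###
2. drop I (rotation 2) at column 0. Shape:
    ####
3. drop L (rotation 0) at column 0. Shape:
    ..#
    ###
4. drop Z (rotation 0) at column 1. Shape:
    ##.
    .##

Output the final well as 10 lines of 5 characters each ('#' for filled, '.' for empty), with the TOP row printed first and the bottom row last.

Drop 1: L rot0 at col 0 lands with bottom-row=0; cleared 0 line(s) (total 0); column heights now [1 1 2 0 0], max=2
Drop 2: I rot2 at col 0 lands with bottom-row=2; cleared 0 line(s) (total 0); column heights now [3 3 3 3 0], max=3
Drop 3: L rot0 at col 0 lands with bottom-row=3; cleared 0 line(s) (total 0); column heights now [4 4 5 3 0], max=5
Drop 4: Z rot0 at col 1 lands with bottom-row=5; cleared 0 line(s) (total 0); column heights now [4 7 7 6 0], max=7

Answer: .....
.....
.....
.##..
..##.
..#..
###..
####.
..#..
###..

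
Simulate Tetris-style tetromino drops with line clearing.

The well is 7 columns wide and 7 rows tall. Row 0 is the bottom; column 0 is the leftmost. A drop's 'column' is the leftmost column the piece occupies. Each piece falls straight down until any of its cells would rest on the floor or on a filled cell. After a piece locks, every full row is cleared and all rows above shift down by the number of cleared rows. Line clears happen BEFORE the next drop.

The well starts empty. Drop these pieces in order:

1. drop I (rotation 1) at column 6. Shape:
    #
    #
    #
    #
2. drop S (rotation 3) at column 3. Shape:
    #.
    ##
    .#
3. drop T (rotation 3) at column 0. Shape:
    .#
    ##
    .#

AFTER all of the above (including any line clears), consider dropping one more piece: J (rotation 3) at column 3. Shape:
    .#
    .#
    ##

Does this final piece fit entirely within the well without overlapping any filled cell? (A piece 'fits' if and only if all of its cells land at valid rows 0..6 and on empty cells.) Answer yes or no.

Drop 1: I rot1 at col 6 lands with bottom-row=0; cleared 0 line(s) (total 0); column heights now [0 0 0 0 0 0 4], max=4
Drop 2: S rot3 at col 3 lands with bottom-row=0; cleared 0 line(s) (total 0); column heights now [0 0 0 3 2 0 4], max=4
Drop 3: T rot3 at col 0 lands with bottom-row=0; cleared 0 line(s) (total 0); column heights now [2 3 0 3 2 0 4], max=4
Test piece J rot3 at col 3 (width 2): heights before test = [2 3 0 3 2 0 4]; fits = True

Answer: yes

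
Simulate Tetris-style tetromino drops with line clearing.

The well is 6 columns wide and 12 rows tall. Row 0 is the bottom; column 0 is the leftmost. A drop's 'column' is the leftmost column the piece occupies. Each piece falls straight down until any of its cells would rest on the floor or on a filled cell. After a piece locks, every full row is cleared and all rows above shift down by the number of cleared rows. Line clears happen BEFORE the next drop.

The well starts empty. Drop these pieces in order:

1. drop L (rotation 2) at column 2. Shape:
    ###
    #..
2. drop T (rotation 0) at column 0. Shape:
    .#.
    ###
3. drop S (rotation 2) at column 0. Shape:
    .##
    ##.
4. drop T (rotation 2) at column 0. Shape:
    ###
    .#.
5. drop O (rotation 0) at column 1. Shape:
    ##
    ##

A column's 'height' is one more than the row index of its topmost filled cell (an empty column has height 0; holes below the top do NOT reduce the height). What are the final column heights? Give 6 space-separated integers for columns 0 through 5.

Answer: 8 10 10 2 2 0

Derivation:
Drop 1: L rot2 at col 2 lands with bottom-row=0; cleared 0 line(s) (total 0); column heights now [0 0 2 2 2 0], max=2
Drop 2: T rot0 at col 0 lands with bottom-row=2; cleared 0 line(s) (total 0); column heights now [3 4 3 2 2 0], max=4
Drop 3: S rot2 at col 0 lands with bottom-row=4; cleared 0 line(s) (total 0); column heights now [5 6 6 2 2 0], max=6
Drop 4: T rot2 at col 0 lands with bottom-row=6; cleared 0 line(s) (total 0); column heights now [8 8 8 2 2 0], max=8
Drop 5: O rot0 at col 1 lands with bottom-row=8; cleared 0 line(s) (total 0); column heights now [8 10 10 2 2 0], max=10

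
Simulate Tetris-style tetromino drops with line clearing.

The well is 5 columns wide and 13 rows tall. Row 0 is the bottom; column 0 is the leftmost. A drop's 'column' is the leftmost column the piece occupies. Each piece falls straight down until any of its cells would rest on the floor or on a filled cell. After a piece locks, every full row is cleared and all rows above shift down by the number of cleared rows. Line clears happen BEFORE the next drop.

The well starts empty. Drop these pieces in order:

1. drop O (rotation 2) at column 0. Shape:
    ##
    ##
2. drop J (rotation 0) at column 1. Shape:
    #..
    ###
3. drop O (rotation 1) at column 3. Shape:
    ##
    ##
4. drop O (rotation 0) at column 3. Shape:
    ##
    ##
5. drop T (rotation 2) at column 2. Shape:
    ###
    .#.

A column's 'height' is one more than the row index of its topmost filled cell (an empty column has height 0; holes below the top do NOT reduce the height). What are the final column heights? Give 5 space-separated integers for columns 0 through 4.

Drop 1: O rot2 at col 0 lands with bottom-row=0; cleared 0 line(s) (total 0); column heights now [2 2 0 0 0], max=2
Drop 2: J rot0 at col 1 lands with bottom-row=2; cleared 0 line(s) (total 0); column heights now [2 4 3 3 0], max=4
Drop 3: O rot1 at col 3 lands with bottom-row=3; cleared 0 line(s) (total 0); column heights now [2 4 3 5 5], max=5
Drop 4: O rot0 at col 3 lands with bottom-row=5; cleared 0 line(s) (total 0); column heights now [2 4 3 7 7], max=7
Drop 5: T rot2 at col 2 lands with bottom-row=7; cleared 0 line(s) (total 0); column heights now [2 4 9 9 9], max=9

Answer: 2 4 9 9 9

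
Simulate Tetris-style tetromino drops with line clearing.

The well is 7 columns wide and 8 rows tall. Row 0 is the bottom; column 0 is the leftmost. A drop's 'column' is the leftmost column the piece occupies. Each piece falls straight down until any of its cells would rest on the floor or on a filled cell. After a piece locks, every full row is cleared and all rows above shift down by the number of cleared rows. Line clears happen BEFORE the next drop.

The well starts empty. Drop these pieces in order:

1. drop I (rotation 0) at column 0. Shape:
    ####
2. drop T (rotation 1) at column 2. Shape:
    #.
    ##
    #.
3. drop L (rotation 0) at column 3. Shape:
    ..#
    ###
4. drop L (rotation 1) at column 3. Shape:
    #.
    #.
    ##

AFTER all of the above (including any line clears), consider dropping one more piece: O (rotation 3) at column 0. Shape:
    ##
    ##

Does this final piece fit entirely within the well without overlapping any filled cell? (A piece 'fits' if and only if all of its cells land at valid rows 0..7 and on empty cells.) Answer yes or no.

Drop 1: I rot0 at col 0 lands with bottom-row=0; cleared 0 line(s) (total 0); column heights now [1 1 1 1 0 0 0], max=1
Drop 2: T rot1 at col 2 lands with bottom-row=1; cleared 0 line(s) (total 0); column heights now [1 1 4 3 0 0 0], max=4
Drop 3: L rot0 at col 3 lands with bottom-row=3; cleared 0 line(s) (total 0); column heights now [1 1 4 4 4 5 0], max=5
Drop 4: L rot1 at col 3 lands with bottom-row=4; cleared 0 line(s) (total 0); column heights now [1 1 4 7 5 5 0], max=7
Test piece O rot3 at col 0 (width 2): heights before test = [1 1 4 7 5 5 0]; fits = True

Answer: yes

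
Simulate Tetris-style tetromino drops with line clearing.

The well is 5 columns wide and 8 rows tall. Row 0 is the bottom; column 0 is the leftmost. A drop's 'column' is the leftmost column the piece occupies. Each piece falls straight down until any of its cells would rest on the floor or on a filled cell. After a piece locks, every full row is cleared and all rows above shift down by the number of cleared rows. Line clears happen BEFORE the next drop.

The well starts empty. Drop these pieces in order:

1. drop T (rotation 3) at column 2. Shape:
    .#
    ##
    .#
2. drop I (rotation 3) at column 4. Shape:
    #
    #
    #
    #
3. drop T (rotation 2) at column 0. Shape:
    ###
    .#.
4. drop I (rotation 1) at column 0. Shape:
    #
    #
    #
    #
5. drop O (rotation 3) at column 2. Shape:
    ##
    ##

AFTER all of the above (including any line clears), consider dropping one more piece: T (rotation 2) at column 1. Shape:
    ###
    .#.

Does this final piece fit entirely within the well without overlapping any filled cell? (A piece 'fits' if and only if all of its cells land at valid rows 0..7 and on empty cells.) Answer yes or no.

Drop 1: T rot3 at col 2 lands with bottom-row=0; cleared 0 line(s) (total 0); column heights now [0 0 2 3 0], max=3
Drop 2: I rot3 at col 4 lands with bottom-row=0; cleared 0 line(s) (total 0); column heights now [0 0 2 3 4], max=4
Drop 3: T rot2 at col 0 lands with bottom-row=1; cleared 1 line(s) (total 1); column heights now [0 2 2 2 3], max=3
Drop 4: I rot1 at col 0 lands with bottom-row=0; cleared 1 line(s) (total 2); column heights now [3 0 0 1 2], max=3
Drop 5: O rot3 at col 2 lands with bottom-row=1; cleared 0 line(s) (total 2); column heights now [3 0 3 3 2], max=3
Test piece T rot2 at col 1 (width 3): heights before test = [3 0 3 3 2]; fits = True

Answer: yes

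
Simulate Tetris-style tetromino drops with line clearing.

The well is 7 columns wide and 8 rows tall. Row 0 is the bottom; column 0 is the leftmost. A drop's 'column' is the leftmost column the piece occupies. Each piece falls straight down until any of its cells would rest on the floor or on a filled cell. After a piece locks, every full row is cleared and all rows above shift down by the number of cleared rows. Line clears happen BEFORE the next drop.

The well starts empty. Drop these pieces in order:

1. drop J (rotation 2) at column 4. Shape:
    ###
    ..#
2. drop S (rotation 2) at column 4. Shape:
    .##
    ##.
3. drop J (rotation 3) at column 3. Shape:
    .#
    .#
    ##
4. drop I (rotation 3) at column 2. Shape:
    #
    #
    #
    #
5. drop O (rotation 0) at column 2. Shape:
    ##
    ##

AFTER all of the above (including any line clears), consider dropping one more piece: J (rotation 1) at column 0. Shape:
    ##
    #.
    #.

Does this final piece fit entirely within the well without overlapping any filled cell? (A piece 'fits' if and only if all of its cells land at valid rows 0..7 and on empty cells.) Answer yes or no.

Drop 1: J rot2 at col 4 lands with bottom-row=0; cleared 0 line(s) (total 0); column heights now [0 0 0 0 2 2 2], max=2
Drop 2: S rot2 at col 4 lands with bottom-row=2; cleared 0 line(s) (total 0); column heights now [0 0 0 0 3 4 4], max=4
Drop 3: J rot3 at col 3 lands with bottom-row=3; cleared 0 line(s) (total 0); column heights now [0 0 0 4 6 4 4], max=6
Drop 4: I rot3 at col 2 lands with bottom-row=0; cleared 0 line(s) (total 0); column heights now [0 0 4 4 6 4 4], max=6
Drop 5: O rot0 at col 2 lands with bottom-row=4; cleared 0 line(s) (total 0); column heights now [0 0 6 6 6 4 4], max=6
Test piece J rot1 at col 0 (width 2): heights before test = [0 0 6 6 6 4 4]; fits = True

Answer: yes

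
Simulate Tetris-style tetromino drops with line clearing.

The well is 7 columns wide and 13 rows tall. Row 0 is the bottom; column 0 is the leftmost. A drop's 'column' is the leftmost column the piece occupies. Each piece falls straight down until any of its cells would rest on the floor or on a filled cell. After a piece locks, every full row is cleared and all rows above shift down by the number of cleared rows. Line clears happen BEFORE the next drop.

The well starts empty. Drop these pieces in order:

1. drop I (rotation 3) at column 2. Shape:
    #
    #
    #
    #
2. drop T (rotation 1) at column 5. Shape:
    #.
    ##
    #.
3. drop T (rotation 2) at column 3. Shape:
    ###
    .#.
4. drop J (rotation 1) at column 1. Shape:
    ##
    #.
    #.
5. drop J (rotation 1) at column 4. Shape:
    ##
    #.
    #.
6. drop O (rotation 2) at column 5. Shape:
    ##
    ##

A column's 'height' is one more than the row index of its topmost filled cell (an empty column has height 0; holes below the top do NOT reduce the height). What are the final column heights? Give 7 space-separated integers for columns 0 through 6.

Drop 1: I rot3 at col 2 lands with bottom-row=0; cleared 0 line(s) (total 0); column heights now [0 0 4 0 0 0 0], max=4
Drop 2: T rot1 at col 5 lands with bottom-row=0; cleared 0 line(s) (total 0); column heights now [0 0 4 0 0 3 2], max=4
Drop 3: T rot2 at col 3 lands with bottom-row=2; cleared 0 line(s) (total 0); column heights now [0 0 4 4 4 4 2], max=4
Drop 4: J rot1 at col 1 lands with bottom-row=2; cleared 0 line(s) (total 0); column heights now [0 5 5 4 4 4 2], max=5
Drop 5: J rot1 at col 4 lands with bottom-row=4; cleared 0 line(s) (total 0); column heights now [0 5 5 4 7 7 2], max=7
Drop 6: O rot2 at col 5 lands with bottom-row=7; cleared 0 line(s) (total 0); column heights now [0 5 5 4 7 9 9], max=9

Answer: 0 5 5 4 7 9 9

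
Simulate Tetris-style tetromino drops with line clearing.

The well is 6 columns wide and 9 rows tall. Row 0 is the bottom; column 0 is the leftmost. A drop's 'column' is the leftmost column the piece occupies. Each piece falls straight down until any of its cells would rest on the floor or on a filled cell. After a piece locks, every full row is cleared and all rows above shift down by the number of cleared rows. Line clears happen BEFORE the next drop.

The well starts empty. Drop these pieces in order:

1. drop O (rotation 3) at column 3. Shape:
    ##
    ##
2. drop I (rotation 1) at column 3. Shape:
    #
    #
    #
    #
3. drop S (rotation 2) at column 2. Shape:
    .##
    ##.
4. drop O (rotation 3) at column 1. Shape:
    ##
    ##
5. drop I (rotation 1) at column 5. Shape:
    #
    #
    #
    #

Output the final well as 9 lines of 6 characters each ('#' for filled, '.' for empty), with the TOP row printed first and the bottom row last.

Drop 1: O rot3 at col 3 lands with bottom-row=0; cleared 0 line(s) (total 0); column heights now [0 0 0 2 2 0], max=2
Drop 2: I rot1 at col 3 lands with bottom-row=2; cleared 0 line(s) (total 0); column heights now [0 0 0 6 2 0], max=6
Drop 3: S rot2 at col 2 lands with bottom-row=6; cleared 0 line(s) (total 0); column heights now [0 0 7 8 8 0], max=8
Drop 4: O rot3 at col 1 lands with bottom-row=7; cleared 0 line(s) (total 0); column heights now [0 9 9 8 8 0], max=9
Drop 5: I rot1 at col 5 lands with bottom-row=0; cleared 0 line(s) (total 0); column heights now [0 9 9 8 8 4], max=9

Answer: .##...
.####.
..##..
...#..
...#..
...#.#
...#.#
...###
...###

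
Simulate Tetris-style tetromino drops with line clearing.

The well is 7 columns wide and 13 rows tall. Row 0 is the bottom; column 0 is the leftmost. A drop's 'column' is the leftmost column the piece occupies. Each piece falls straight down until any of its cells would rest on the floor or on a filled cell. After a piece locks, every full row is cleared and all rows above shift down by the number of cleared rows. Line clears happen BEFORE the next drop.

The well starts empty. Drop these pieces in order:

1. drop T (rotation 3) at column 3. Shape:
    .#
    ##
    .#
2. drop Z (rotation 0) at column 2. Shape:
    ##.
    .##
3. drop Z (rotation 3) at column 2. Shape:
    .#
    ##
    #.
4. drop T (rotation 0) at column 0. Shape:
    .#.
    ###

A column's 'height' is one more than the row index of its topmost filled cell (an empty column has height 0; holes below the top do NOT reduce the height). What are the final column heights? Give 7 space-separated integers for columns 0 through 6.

Drop 1: T rot3 at col 3 lands with bottom-row=0; cleared 0 line(s) (total 0); column heights now [0 0 0 2 3 0 0], max=3
Drop 2: Z rot0 at col 2 lands with bottom-row=3; cleared 0 line(s) (total 0); column heights now [0 0 5 5 4 0 0], max=5
Drop 3: Z rot3 at col 2 lands with bottom-row=5; cleared 0 line(s) (total 0); column heights now [0 0 7 8 4 0 0], max=8
Drop 4: T rot0 at col 0 lands with bottom-row=7; cleared 0 line(s) (total 0); column heights now [8 9 8 8 4 0 0], max=9

Answer: 8 9 8 8 4 0 0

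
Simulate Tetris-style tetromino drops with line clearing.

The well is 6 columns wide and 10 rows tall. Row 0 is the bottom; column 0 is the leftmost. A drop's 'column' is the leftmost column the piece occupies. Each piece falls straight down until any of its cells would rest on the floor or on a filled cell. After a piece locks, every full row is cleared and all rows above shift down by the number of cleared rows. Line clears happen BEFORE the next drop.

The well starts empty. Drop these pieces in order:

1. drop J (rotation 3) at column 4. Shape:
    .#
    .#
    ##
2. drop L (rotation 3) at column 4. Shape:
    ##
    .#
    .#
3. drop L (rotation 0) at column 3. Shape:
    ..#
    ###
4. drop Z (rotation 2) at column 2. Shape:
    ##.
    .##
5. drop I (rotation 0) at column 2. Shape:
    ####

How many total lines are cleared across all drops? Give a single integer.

Drop 1: J rot3 at col 4 lands with bottom-row=0; cleared 0 line(s) (total 0); column heights now [0 0 0 0 1 3], max=3
Drop 2: L rot3 at col 4 lands with bottom-row=3; cleared 0 line(s) (total 0); column heights now [0 0 0 0 6 6], max=6
Drop 3: L rot0 at col 3 lands with bottom-row=6; cleared 0 line(s) (total 0); column heights now [0 0 0 7 7 8], max=8
Drop 4: Z rot2 at col 2 lands with bottom-row=7; cleared 0 line(s) (total 0); column heights now [0 0 9 9 8 8], max=9
Drop 5: I rot0 at col 2 lands with bottom-row=9; cleared 0 line(s) (total 0); column heights now [0 0 10 10 10 10], max=10

Answer: 0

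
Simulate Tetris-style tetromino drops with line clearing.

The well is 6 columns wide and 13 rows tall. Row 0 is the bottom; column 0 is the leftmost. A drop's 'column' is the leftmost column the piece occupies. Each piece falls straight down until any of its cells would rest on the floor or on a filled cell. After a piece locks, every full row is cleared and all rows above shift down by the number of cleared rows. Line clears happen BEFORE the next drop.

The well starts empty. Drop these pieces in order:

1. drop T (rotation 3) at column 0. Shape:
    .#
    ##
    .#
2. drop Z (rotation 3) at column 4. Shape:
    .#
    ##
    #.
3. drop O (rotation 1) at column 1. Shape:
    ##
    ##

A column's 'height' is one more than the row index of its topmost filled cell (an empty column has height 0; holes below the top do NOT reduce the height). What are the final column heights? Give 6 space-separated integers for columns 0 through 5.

Answer: 2 5 5 0 2 3

Derivation:
Drop 1: T rot3 at col 0 lands with bottom-row=0; cleared 0 line(s) (total 0); column heights now [2 3 0 0 0 0], max=3
Drop 2: Z rot3 at col 4 lands with bottom-row=0; cleared 0 line(s) (total 0); column heights now [2 3 0 0 2 3], max=3
Drop 3: O rot1 at col 1 lands with bottom-row=3; cleared 0 line(s) (total 0); column heights now [2 5 5 0 2 3], max=5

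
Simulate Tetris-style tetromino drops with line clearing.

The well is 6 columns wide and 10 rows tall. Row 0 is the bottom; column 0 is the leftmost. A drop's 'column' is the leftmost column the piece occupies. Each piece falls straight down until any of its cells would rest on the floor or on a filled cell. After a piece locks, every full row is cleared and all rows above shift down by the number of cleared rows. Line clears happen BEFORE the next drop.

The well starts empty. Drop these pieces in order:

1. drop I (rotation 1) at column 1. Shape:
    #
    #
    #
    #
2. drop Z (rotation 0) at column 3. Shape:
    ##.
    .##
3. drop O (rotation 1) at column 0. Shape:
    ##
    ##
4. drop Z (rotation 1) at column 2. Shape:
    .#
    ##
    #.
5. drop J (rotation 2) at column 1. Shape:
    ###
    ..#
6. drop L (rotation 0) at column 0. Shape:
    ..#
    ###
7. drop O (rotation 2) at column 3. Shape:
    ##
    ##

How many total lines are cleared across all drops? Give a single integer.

Answer: 0

Derivation:
Drop 1: I rot1 at col 1 lands with bottom-row=0; cleared 0 line(s) (total 0); column heights now [0 4 0 0 0 0], max=4
Drop 2: Z rot0 at col 3 lands with bottom-row=0; cleared 0 line(s) (total 0); column heights now [0 4 0 2 2 1], max=4
Drop 3: O rot1 at col 0 lands with bottom-row=4; cleared 0 line(s) (total 0); column heights now [6 6 0 2 2 1], max=6
Drop 4: Z rot1 at col 2 lands with bottom-row=1; cleared 0 line(s) (total 0); column heights now [6 6 3 4 2 1], max=6
Drop 5: J rot2 at col 1 lands with bottom-row=5; cleared 0 line(s) (total 0); column heights now [6 7 7 7 2 1], max=7
Drop 6: L rot0 at col 0 lands with bottom-row=7; cleared 0 line(s) (total 0); column heights now [8 8 9 7 2 1], max=9
Drop 7: O rot2 at col 3 lands with bottom-row=7; cleared 0 line(s) (total 0); column heights now [8 8 9 9 9 1], max=9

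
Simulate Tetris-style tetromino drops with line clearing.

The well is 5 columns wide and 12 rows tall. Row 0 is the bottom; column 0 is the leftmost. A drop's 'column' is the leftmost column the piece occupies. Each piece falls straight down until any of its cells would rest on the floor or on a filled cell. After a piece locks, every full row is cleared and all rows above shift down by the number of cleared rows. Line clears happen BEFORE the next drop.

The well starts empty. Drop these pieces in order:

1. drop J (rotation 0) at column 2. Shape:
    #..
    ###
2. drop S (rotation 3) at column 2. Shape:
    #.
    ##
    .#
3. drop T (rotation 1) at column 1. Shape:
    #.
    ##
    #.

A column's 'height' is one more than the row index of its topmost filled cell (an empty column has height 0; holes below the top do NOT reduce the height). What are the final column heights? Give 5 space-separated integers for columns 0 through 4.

Drop 1: J rot0 at col 2 lands with bottom-row=0; cleared 0 line(s) (total 0); column heights now [0 0 2 1 1], max=2
Drop 2: S rot3 at col 2 lands with bottom-row=1; cleared 0 line(s) (total 0); column heights now [0 0 4 3 1], max=4
Drop 3: T rot1 at col 1 lands with bottom-row=3; cleared 0 line(s) (total 0); column heights now [0 6 5 3 1], max=6

Answer: 0 6 5 3 1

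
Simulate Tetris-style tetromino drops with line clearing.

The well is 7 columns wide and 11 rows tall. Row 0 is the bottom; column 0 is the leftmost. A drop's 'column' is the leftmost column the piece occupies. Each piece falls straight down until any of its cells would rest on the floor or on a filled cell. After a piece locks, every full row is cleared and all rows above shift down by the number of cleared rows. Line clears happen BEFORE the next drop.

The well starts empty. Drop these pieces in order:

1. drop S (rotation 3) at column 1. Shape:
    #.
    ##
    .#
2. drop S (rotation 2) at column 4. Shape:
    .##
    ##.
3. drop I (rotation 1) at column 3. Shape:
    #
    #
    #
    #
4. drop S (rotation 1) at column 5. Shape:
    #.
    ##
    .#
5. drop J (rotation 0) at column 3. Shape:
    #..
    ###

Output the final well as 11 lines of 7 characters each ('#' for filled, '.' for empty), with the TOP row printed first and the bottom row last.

Answer: .......
.......
.......
.......
...#...
...###.
.....#.
...#.##
.#.#..#
.###.##
..####.

Derivation:
Drop 1: S rot3 at col 1 lands with bottom-row=0; cleared 0 line(s) (total 0); column heights now [0 3 2 0 0 0 0], max=3
Drop 2: S rot2 at col 4 lands with bottom-row=0; cleared 0 line(s) (total 0); column heights now [0 3 2 0 1 2 2], max=3
Drop 3: I rot1 at col 3 lands with bottom-row=0; cleared 0 line(s) (total 0); column heights now [0 3 2 4 1 2 2], max=4
Drop 4: S rot1 at col 5 lands with bottom-row=2; cleared 0 line(s) (total 0); column heights now [0 3 2 4 1 5 4], max=5
Drop 5: J rot0 at col 3 lands with bottom-row=5; cleared 0 line(s) (total 0); column heights now [0 3 2 7 6 6 4], max=7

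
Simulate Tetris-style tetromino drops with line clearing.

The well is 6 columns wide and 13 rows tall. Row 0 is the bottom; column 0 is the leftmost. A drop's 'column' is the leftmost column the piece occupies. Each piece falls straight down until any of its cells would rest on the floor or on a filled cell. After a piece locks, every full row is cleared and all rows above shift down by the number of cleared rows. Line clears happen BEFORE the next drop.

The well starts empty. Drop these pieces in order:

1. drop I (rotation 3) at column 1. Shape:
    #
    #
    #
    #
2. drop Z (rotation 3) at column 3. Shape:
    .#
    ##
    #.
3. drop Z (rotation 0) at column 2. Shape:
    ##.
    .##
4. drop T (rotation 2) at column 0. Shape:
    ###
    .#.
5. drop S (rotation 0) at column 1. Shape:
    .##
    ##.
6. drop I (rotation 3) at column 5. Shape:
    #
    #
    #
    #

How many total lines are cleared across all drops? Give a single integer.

Answer: 0

Derivation:
Drop 1: I rot3 at col 1 lands with bottom-row=0; cleared 0 line(s) (total 0); column heights now [0 4 0 0 0 0], max=4
Drop 2: Z rot3 at col 3 lands with bottom-row=0; cleared 0 line(s) (total 0); column heights now [0 4 0 2 3 0], max=4
Drop 3: Z rot0 at col 2 lands with bottom-row=3; cleared 0 line(s) (total 0); column heights now [0 4 5 5 4 0], max=5
Drop 4: T rot2 at col 0 lands with bottom-row=4; cleared 0 line(s) (total 0); column heights now [6 6 6 5 4 0], max=6
Drop 5: S rot0 at col 1 lands with bottom-row=6; cleared 0 line(s) (total 0); column heights now [6 7 8 8 4 0], max=8
Drop 6: I rot3 at col 5 lands with bottom-row=0; cleared 0 line(s) (total 0); column heights now [6 7 8 8 4 4], max=8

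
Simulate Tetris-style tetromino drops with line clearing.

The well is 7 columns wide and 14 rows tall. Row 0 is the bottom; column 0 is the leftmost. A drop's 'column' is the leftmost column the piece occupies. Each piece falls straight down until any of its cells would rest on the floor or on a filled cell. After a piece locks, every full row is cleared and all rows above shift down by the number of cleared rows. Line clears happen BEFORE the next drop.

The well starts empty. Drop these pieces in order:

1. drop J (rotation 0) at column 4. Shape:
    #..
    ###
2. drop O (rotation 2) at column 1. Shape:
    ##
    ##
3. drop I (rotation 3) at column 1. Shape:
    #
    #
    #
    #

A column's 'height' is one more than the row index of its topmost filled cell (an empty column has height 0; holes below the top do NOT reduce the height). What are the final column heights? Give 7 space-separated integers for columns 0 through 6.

Drop 1: J rot0 at col 4 lands with bottom-row=0; cleared 0 line(s) (total 0); column heights now [0 0 0 0 2 1 1], max=2
Drop 2: O rot2 at col 1 lands with bottom-row=0; cleared 0 line(s) (total 0); column heights now [0 2 2 0 2 1 1], max=2
Drop 3: I rot3 at col 1 lands with bottom-row=2; cleared 0 line(s) (total 0); column heights now [0 6 2 0 2 1 1], max=6

Answer: 0 6 2 0 2 1 1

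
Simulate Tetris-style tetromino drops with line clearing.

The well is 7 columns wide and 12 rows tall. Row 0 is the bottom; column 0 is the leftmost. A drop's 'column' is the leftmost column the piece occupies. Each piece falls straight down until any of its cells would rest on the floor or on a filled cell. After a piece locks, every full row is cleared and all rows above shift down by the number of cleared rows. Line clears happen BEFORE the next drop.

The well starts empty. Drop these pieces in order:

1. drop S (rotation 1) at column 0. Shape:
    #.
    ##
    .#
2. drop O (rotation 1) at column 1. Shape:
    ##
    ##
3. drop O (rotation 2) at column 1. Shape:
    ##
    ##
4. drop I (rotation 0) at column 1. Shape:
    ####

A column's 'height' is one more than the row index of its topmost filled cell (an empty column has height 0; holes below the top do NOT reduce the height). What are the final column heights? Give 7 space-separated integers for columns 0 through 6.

Drop 1: S rot1 at col 0 lands with bottom-row=0; cleared 0 line(s) (total 0); column heights now [3 2 0 0 0 0 0], max=3
Drop 2: O rot1 at col 1 lands with bottom-row=2; cleared 0 line(s) (total 0); column heights now [3 4 4 0 0 0 0], max=4
Drop 3: O rot2 at col 1 lands with bottom-row=4; cleared 0 line(s) (total 0); column heights now [3 6 6 0 0 0 0], max=6
Drop 4: I rot0 at col 1 lands with bottom-row=6; cleared 0 line(s) (total 0); column heights now [3 7 7 7 7 0 0], max=7

Answer: 3 7 7 7 7 0 0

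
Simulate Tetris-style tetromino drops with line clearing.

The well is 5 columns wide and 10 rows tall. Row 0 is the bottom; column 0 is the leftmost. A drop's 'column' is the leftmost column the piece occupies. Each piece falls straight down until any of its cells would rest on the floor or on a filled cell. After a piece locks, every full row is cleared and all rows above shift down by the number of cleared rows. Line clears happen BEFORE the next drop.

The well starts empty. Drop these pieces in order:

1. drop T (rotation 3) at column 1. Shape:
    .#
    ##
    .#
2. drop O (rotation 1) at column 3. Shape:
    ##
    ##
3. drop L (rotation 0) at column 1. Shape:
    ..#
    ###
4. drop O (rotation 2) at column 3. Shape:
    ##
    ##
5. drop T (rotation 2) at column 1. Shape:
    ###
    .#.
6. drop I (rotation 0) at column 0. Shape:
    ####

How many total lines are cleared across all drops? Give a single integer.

Drop 1: T rot3 at col 1 lands with bottom-row=0; cleared 0 line(s) (total 0); column heights now [0 2 3 0 0], max=3
Drop 2: O rot1 at col 3 lands with bottom-row=0; cleared 0 line(s) (total 0); column heights now [0 2 3 2 2], max=3
Drop 3: L rot0 at col 1 lands with bottom-row=3; cleared 0 line(s) (total 0); column heights now [0 4 4 5 2], max=5
Drop 4: O rot2 at col 3 lands with bottom-row=5; cleared 0 line(s) (total 0); column heights now [0 4 4 7 7], max=7
Drop 5: T rot2 at col 1 lands with bottom-row=6; cleared 0 line(s) (total 0); column heights now [0 8 8 8 7], max=8
Drop 6: I rot0 at col 0 lands with bottom-row=8; cleared 0 line(s) (total 0); column heights now [9 9 9 9 7], max=9

Answer: 0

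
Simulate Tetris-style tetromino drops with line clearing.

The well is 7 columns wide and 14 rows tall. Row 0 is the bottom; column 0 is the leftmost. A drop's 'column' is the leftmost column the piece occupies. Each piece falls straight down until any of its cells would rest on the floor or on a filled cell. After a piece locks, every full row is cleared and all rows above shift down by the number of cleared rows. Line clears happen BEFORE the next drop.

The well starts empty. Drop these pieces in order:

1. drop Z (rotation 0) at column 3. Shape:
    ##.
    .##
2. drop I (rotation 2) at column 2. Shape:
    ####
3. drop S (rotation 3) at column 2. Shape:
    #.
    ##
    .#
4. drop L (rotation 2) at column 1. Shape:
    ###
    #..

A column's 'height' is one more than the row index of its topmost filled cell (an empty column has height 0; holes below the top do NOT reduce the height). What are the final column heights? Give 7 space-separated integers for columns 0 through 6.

Answer: 0 7 7 7 3 3 0

Derivation:
Drop 1: Z rot0 at col 3 lands with bottom-row=0; cleared 0 line(s) (total 0); column heights now [0 0 0 2 2 1 0], max=2
Drop 2: I rot2 at col 2 lands with bottom-row=2; cleared 0 line(s) (total 0); column heights now [0 0 3 3 3 3 0], max=3
Drop 3: S rot3 at col 2 lands with bottom-row=3; cleared 0 line(s) (total 0); column heights now [0 0 6 5 3 3 0], max=6
Drop 4: L rot2 at col 1 lands with bottom-row=5; cleared 0 line(s) (total 0); column heights now [0 7 7 7 3 3 0], max=7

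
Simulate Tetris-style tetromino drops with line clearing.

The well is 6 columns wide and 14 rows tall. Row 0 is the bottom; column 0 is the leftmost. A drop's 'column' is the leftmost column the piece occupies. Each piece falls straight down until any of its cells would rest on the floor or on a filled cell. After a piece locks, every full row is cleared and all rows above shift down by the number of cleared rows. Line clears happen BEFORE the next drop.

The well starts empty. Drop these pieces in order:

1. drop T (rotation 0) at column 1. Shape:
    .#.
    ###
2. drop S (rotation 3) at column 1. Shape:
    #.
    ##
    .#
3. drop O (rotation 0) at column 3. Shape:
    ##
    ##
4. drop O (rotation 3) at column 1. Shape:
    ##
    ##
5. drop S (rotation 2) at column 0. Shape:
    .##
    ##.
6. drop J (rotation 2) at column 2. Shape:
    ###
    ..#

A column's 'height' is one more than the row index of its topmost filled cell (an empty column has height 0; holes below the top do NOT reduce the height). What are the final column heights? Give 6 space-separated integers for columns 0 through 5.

Answer: 8 9 10 10 10 0

Derivation:
Drop 1: T rot0 at col 1 lands with bottom-row=0; cleared 0 line(s) (total 0); column heights now [0 1 2 1 0 0], max=2
Drop 2: S rot3 at col 1 lands with bottom-row=2; cleared 0 line(s) (total 0); column heights now [0 5 4 1 0 0], max=5
Drop 3: O rot0 at col 3 lands with bottom-row=1; cleared 0 line(s) (total 0); column heights now [0 5 4 3 3 0], max=5
Drop 4: O rot3 at col 1 lands with bottom-row=5; cleared 0 line(s) (total 0); column heights now [0 7 7 3 3 0], max=7
Drop 5: S rot2 at col 0 lands with bottom-row=7; cleared 0 line(s) (total 0); column heights now [8 9 9 3 3 0], max=9
Drop 6: J rot2 at col 2 lands with bottom-row=8; cleared 0 line(s) (total 0); column heights now [8 9 10 10 10 0], max=10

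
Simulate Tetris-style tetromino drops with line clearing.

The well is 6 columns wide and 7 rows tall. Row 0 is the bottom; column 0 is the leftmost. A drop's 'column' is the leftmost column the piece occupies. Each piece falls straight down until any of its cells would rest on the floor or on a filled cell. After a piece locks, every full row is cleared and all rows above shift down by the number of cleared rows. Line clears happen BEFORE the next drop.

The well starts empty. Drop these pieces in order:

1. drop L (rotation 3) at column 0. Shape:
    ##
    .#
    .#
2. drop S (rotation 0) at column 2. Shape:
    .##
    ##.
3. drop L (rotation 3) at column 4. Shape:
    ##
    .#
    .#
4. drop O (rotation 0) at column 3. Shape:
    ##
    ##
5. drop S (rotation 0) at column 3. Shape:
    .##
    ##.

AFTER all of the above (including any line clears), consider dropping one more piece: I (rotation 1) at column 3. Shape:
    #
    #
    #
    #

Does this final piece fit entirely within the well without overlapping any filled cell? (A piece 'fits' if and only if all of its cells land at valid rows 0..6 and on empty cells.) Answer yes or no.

Answer: no

Derivation:
Drop 1: L rot3 at col 0 lands with bottom-row=0; cleared 0 line(s) (total 0); column heights now [3 3 0 0 0 0], max=3
Drop 2: S rot0 at col 2 lands with bottom-row=0; cleared 0 line(s) (total 0); column heights now [3 3 1 2 2 0], max=3
Drop 3: L rot3 at col 4 lands with bottom-row=0; cleared 0 line(s) (total 0); column heights now [3 3 1 2 3 3], max=3
Drop 4: O rot0 at col 3 lands with bottom-row=3; cleared 0 line(s) (total 0); column heights now [3 3 1 5 5 3], max=5
Drop 5: S rot0 at col 3 lands with bottom-row=5; cleared 0 line(s) (total 0); column heights now [3 3 1 6 7 7], max=7
Test piece I rot1 at col 3 (width 1): heights before test = [3 3 1 6 7 7]; fits = False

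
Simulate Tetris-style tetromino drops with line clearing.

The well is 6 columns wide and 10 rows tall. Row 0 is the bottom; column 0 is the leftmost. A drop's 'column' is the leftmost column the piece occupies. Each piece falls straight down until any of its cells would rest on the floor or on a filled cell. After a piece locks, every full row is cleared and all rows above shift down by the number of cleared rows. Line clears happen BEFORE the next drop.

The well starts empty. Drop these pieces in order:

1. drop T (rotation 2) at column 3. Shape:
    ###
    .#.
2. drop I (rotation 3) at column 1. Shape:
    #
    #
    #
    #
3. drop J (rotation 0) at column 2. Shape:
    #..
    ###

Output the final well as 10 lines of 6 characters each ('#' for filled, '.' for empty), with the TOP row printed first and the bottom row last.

Answer: ......
......
......
......
......
......
.##...
.####.
.#.###
.#..#.

Derivation:
Drop 1: T rot2 at col 3 lands with bottom-row=0; cleared 0 line(s) (total 0); column heights now [0 0 0 2 2 2], max=2
Drop 2: I rot3 at col 1 lands with bottom-row=0; cleared 0 line(s) (total 0); column heights now [0 4 0 2 2 2], max=4
Drop 3: J rot0 at col 2 lands with bottom-row=2; cleared 0 line(s) (total 0); column heights now [0 4 4 3 3 2], max=4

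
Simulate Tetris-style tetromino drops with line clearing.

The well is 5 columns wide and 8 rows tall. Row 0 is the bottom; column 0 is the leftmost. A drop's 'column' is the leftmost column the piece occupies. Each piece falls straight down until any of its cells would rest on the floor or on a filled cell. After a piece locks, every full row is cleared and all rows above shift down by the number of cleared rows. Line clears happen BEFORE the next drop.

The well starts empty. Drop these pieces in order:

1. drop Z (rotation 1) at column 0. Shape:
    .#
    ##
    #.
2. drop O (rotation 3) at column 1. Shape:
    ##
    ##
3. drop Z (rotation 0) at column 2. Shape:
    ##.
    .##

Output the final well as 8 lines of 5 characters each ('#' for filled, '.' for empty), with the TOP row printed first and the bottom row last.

Answer: .....
.....
..##.
.####
.##..
.#...
##...
#....

Derivation:
Drop 1: Z rot1 at col 0 lands with bottom-row=0; cleared 0 line(s) (total 0); column heights now [2 3 0 0 0], max=3
Drop 2: O rot3 at col 1 lands with bottom-row=3; cleared 0 line(s) (total 0); column heights now [2 5 5 0 0], max=5
Drop 3: Z rot0 at col 2 lands with bottom-row=4; cleared 0 line(s) (total 0); column heights now [2 5 6 6 5], max=6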